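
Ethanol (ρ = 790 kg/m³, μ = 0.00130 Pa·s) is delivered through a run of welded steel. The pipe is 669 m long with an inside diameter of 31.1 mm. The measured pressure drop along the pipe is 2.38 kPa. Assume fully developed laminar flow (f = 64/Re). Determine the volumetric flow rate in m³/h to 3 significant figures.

Q ≈ 0.226 m³/h

For laminar flow, f = 64/Re with Re = ρVD/μ, so Darcy-Weisbach reduces to ΔP = 32μLV/D². Solving for V: V = ΔP·D²/(32μL) = 2380·(0.0311)²/(32·0.0013·669) = 0.08271 m/s.
Check: Re = ρVD/μ = 790·0.08271·0.0311/0.0013 = 1563 < 2300, so the laminar assumption holds.
Q = V·A = 0.08271·(π/4·0.0311²) = 6.283e-05 m³/s = 0.226 m³/h.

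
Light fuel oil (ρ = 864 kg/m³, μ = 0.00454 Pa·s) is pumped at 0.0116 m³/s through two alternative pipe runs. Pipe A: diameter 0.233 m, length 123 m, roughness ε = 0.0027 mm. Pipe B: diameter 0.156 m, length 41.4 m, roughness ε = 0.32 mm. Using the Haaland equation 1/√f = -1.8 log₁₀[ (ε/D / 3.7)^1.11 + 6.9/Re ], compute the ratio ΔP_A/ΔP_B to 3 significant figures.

ΔP_A/ΔP_B ≈ 0.390

Pipe A: V = Q/A = 0.0116/0.04264 = 0.2721 m/s; Re = 1.206e+04; ε/D = 1.16e-05; Haaland → f = 0.02936; ΔP_A = f(L/D)(ρV²/2) = 495.6 Pa.
Pipe B: V = Q/A = 0.0116/0.01911 = 0.6069 m/s; Re = 1.802e+04; ε/D = 0.00205; Haaland → f = 0.03008; ΔP_B = f(L/D)(ρV²/2) = 1270 Pa.
ΔP_A/ΔP_B = 495.6/1270 = 0.390.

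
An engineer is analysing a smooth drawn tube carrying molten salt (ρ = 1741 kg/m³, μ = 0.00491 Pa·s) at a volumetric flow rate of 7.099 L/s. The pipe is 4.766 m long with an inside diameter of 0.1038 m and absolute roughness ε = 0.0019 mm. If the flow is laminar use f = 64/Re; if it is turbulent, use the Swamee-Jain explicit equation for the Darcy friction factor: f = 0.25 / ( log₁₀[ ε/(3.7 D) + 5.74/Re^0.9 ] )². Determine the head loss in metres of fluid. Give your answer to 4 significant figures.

h_f ≈ 0.03833 m

Q = 7.099 L/s = 7.099/1000 = 0.007099 m³/s.
Cross-sectional area A = πD²/4 = π(0.1038)²/4 = 0.008462 m²; mean velocity V = Q/A = 0.007099/0.008462 = 0.8389 m/s.
Reynolds number Re = ρVD/μ = 1741 · 0.8389 · 0.1038 / 0.00491 = 3.088e+04.
Re > 4000 → turbulent. Relative roughness ε/D = 1.9e-06/0.1038 = 1.83e-05. Swamee-Jain: f = 0.25/(log₁₀[1.83e-05/3.7 + 5.74/3.088e+04^0.9])² = 0.25/(log₁₀[4.95e-06 + 0.000523])² = 0.25/(-3.278)² = 0.02327.
Darcy-Weisbach: ΔP = f(L/D)(ρV²/2) = 0.02327·(4.766/0.1038)·(1741·0.8389²/2) = 0.02327·45.92·612.6 = 654.6 Pa.
Head loss h_f = ΔP/(ρg) = 654.6/(1741·9.81) = 0.03833 m.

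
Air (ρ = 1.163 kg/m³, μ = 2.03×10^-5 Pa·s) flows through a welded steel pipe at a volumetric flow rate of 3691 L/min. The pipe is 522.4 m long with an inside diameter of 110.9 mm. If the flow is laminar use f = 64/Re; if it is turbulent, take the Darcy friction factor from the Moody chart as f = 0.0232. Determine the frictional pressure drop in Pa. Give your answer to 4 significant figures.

Q = 3691 L/min = 3691/60000 = 0.06152 m³/s.
Cross-sectional area A = πD²/4 = π(0.1109)²/4 = 0.009659 m²; mean velocity V = Q/A = 0.06152/0.009659 = 6.369 m/s.
Reynolds number Re = ρVD/μ = 1.163 · 6.369 · 0.1109 / 2.03e-05 = 4.046e+04.
Re > 4000 → turbulent; use the Moody-chart value f = 0.0232.
Darcy-Weisbach: ΔP = f(L/D)(ρV²/2) = 0.0232·(522.4/0.1109)·(1.163·6.369²/2) = 0.0232·4711·23.58 = 2577 Pa.

ΔP ≈ 2577 Pa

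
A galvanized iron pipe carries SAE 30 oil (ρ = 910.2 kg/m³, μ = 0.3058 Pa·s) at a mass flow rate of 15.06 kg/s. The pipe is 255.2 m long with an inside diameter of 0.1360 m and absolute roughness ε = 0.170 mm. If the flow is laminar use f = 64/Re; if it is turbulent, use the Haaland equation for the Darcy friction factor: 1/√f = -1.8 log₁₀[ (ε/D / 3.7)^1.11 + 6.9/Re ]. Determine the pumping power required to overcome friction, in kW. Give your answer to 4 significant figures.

P ≈ 2.544 kW

A = πD²/4 = π(0.136)²/4 = 0.01453 m²; mean velocity V = ṁ/(ρA) = 15.06/(910.2 · 0.01453) = 1.139 m/s.
Reynolds number Re = ρVD/μ = 910.2 · 1.139 · 0.136 / 0.306 = 461.1.
Re < 2300 → laminar flow, so f = 64/Re = 64/461.1 = 0.1388 (the turbulent correlation is not needed).
Darcy-Weisbach: ΔP = f(L/D)(ρV²/2) = 0.1388·(255.2/0.136)·(910.2·1.139²/2) = 0.1388·1876·590.4 = 1.538e+05 Pa.
Q = ṁ/ρ = 15.06/910.2 = 0.01655 m³/s.
Pumping power P = QΔP = 0.01655·1.538e+05 = 2544.5 W = 2.544 kW.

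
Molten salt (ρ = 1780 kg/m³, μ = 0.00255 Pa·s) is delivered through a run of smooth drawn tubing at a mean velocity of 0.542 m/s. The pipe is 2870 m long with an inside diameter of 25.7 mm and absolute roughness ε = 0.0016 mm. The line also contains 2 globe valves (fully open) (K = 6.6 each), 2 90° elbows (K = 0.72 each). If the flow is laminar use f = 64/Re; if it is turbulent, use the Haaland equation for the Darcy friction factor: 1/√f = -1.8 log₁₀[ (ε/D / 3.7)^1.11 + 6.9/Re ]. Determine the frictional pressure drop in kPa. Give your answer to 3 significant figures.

Reynolds number Re = ρVD/μ = 1780 · 0.542 · 0.0257 / 0.00255 = 9723.
Re > 4000 → turbulent. Relative roughness ε/D = 1.6e-06/0.0257 = 6.23e-05. Haaland: 1/√f = -1.8 log₁₀[(6.23e-05/3.7)^1.11 + 6.9/9723] = -1.8 log₁₀[5.02e-06 + 0.00071] = 5.663, so f = 0.03119.
Total minor-loss coefficient ΣK = 2·6.6 + 2·0.72 = 14.6.
ΔP = [f·L/D + ΣK]·(ρV²/2) = [0.03119·2870/0.0257 + 14.6]·(1780·0.542²/2) = [3483 + 14.6]·261.4 = 9.144e+05 Pa.
ΔP = 9.144e+05 Pa = 914 kPa.

ΔP ≈ 914 kPa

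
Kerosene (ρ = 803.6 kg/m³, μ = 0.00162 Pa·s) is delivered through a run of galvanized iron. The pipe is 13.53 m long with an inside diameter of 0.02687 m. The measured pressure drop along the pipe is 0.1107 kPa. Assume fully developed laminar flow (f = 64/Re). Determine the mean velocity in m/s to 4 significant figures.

For laminar flow, f = 64/Re with Re = ρVD/μ, so Darcy-Weisbach reduces to ΔP = 32μLV/D². Solving for V: V = ΔP·D²/(32μL) = 110.7·(0.02687)²/(32·0.00162·13.53) = 0.114 m/s.
Check: Re = ρVD/μ = 803.6·0.114·0.02687/0.00162 = 1519 < 2300, so the laminar assumption holds.

V ≈ 0.1140 m/s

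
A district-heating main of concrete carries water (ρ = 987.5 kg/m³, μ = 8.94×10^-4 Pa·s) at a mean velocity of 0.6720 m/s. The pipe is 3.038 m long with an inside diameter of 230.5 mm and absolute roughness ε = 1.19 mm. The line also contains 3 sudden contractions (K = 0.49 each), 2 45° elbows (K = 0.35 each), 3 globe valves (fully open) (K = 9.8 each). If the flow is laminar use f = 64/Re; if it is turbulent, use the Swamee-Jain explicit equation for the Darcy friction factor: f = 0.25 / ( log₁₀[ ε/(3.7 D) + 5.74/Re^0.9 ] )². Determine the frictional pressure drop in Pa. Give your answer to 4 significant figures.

Reynolds number Re = ρVD/μ = 987.5 · 0.672 · 0.2305 / 0.000894 = 1.711e+05.
Re > 4000 → turbulent. Relative roughness ε/D = 0.00119/0.2305 = 0.00516. Swamee-Jain: f = 0.25/(log₁₀[0.00516/3.7 + 5.74/1.711e+05^0.9])² = 0.25/(log₁₀[0.0014 + 0.000112])² = 0.25/(-2.822)² = 0.0314.
Total minor-loss coefficient ΣK = 3·0.49 + 2·0.35 + 3·9.8 = 31.6.
ΔP = [f·L/D + ΣK]·(ρV²/2) = [0.0314·3.038/0.2305 + 31.6]·(987.5·0.672²/2) = [0.4138 + 31.6]·223 = 7131 Pa.

ΔP ≈ 7131 Pa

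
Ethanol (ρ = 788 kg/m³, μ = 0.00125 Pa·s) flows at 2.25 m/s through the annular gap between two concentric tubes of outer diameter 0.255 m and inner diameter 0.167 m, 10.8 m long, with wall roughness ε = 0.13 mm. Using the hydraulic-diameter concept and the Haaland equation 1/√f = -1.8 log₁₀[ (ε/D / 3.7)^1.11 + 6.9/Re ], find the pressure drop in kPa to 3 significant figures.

Hydraulic diameter D_h = 4A/P = D_o - D_i = 0.255 - 0.167 = 0.088 m.
Re = ρVD_h/μ = 788·2.25·0.088/0.00125 = 1.248e+05.
ε/D_h = 0.00013/0.088 = 0.00148; Haaland gives 1/√f = -1.8 log₁₀[0.000169+5.53e-05] = 6.569, so f = 0.02317.
ΔP = f(L/D_h)(ρV²/2) = 0.02317·10.8/0.088·1995 = 5672 Pa.
ΔP = 5.67 kPa.

ΔP ≈ 5.67 kPa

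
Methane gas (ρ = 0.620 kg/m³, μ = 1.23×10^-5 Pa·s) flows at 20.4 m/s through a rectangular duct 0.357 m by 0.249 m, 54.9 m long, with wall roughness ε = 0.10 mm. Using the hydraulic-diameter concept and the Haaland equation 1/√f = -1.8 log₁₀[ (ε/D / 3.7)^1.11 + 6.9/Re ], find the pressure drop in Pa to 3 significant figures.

Hydraulic diameter D_h = 4A/P = 4·(0.357·0.249)/(2·(0.357+0.249)) = 0.3556/1.212 = 0.2934 m.
Re = ρVD_h/μ = 0.62·20.4·0.2934/1.23e-05 = 3.017e+05.
ε/D_h = 0.0001/0.2934 = 0.000341; Haaland gives 1/√f = -1.8 log₁₀[3.31e-05+2.29e-05] = 7.653, so f = 0.01707.
ΔP = f(L/D_h)(ρV²/2) = 0.01707·54.9/0.2934·129 = 412.2 Pa.

ΔP ≈ 412 Pa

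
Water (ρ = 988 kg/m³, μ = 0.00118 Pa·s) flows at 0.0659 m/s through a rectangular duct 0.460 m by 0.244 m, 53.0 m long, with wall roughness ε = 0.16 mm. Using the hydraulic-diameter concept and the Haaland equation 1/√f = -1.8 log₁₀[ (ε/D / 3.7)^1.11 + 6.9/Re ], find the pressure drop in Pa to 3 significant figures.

Hydraulic diameter D_h = 4A/P = 4·(0.46·0.244)/(2·(0.46+0.244)) = 0.449/1.408 = 0.3189 m.
Re = ρVD_h/μ = 988·0.0659·0.3189/0.00118 = 1.759e+04.
ε/D_h = 0.00016/0.3189 = 0.000502; Haaland gives 1/√f = -1.8 log₁₀[5.09e-05+0.000392] = 6.036, so f = 0.02744.
ΔP = f(L/D_h)(ρV²/2) = 0.02744·53/0.3189·2.145 = 9.786 Pa.

ΔP ≈ 9.79 Pa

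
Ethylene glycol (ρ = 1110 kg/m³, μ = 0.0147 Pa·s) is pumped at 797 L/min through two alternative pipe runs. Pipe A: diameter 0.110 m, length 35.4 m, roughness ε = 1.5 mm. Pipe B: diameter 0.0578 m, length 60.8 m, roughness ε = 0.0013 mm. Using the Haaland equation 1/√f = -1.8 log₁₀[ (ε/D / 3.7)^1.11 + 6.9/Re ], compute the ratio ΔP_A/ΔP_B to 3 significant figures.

ΔP_A/ΔP_B ≈ 0.0427

Pipe A: V = Q/A = 0.01328/0.009503 = 1.398 m/s; Re = 1.161e+04; ε/D = 0.0136; Haaland → f = 0.04609; ΔP_A = f(L/D)(ρV²/2) = 1.608e+04 Pa.
Pipe B: V = Q/A = 0.01328/0.002624 = 5.062 m/s; Re = 2.21e+04; ε/D = 2.25e-05; Haaland → f = 0.02515; ΔP_B = f(L/D)(ρV²/2) = 3.763e+05 Pa.
ΔP_A/ΔP_B = 1.608e+04/3.763e+05 = 0.0427.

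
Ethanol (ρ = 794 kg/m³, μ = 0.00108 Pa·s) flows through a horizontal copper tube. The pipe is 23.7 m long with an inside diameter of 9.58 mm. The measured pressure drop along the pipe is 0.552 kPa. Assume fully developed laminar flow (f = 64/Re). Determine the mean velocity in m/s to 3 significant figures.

For laminar flow, f = 64/Re with Re = ρVD/μ, so Darcy-Weisbach reduces to ΔP = 32μLV/D². Solving for V: V = ΔP·D²/(32μL) = 552·(0.00958)²/(32·0.00108·23.7) = 0.06185 m/s.
Check: Re = ρVD/μ = 794·0.06185·0.00958/0.00108 = 435.6 < 2300, so the laminar assumption holds.

V ≈ 0.0619 m/s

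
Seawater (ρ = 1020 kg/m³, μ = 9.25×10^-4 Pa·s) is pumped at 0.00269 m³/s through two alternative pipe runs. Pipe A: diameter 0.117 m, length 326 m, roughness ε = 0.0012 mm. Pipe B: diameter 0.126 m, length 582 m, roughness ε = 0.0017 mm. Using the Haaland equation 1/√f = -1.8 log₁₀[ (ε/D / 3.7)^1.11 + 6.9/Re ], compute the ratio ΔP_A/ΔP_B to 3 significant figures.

Pipe A: V = Q/A = 0.00269/0.01075 = 0.2502 m/s; Re = 3.228e+04; ε/D = 1.03e-05; Haaland → f = 0.02293; ΔP_A = f(L/D)(ρV²/2) = 2040 Pa.
Pipe B: V = Q/A = 0.00269/0.01247 = 0.2157 m/s; Re = 2.997e+04; ε/D = 1.35e-05; Haaland → f = 0.02334; ΔP_B = f(L/D)(ρV²/2) = 2559 Pa.
ΔP_A/ΔP_B = 2040/2559 = 0.797.

ΔP_A/ΔP_B ≈ 0.797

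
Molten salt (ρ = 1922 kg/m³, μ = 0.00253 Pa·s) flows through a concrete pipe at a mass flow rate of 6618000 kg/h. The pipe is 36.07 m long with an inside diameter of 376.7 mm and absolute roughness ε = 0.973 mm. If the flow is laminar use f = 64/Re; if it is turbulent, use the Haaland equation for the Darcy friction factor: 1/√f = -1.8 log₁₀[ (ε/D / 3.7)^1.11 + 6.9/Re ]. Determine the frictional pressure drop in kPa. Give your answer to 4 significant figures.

ΔP ≈ 170.8 kPa

ṁ = 6618000 kg/h = 6618000/3600 = 1838 kg/s.
A = πD²/4 = π(0.3767)²/4 = 0.1115 m²; mean velocity V = ṁ/(ρA) = 1838/(1922 · 0.1115) = 8.582 m/s.
Reynolds number Re = ρVD/μ = 1922 · 8.582 · 0.3767 / 0.00253 = 2.456e+06.
Re > 4000 → turbulent. Relative roughness ε/D = 0.000973/0.3767 = 0.00258. Haaland: 1/√f = -1.8 log₁₀[(0.00258/3.7)^1.11 + 6.9/2.456e+06] = -1.8 log₁₀[0.000314 + 2.81e-06] = 6.299, so f = 0.0252.
Darcy-Weisbach: ΔP = f(L/D)(ρV²/2) = 0.0252·(36.07/0.3767)·(1922·8.582²/2) = 0.0252·95.75·7.078e+04 = 1.708e+05 Pa.
ΔP = 1.708e+05 Pa = 170.8 kPa.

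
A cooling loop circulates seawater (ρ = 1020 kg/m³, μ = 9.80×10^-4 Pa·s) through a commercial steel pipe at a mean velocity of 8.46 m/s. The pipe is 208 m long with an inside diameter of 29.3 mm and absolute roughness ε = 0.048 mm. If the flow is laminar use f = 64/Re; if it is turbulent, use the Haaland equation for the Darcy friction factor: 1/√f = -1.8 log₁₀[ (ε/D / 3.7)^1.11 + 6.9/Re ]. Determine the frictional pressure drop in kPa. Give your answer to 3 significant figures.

Reynolds number Re = ρVD/μ = 1020 · 8.46 · 0.0293 / 0.00098 = 2.58e+05.
Re > 4000 → turbulent. Relative roughness ε/D = 4.8e-05/0.0293 = 0.00164. Haaland: 1/√f = -1.8 log₁₀[(0.00164/3.7)^1.11 + 6.9/2.58e+05] = -1.8 log₁₀[0.000189 + 2.67e-05] = 6.598, so f = 0.02297.
Darcy-Weisbach: ΔP = f(L/D)(ρV²/2) = 0.02297·(208/0.0293)·(1020·8.46²/2) = 0.02297·7099·3.65e+04 = 5.953e+06 Pa.
ΔP = 5.953e+06 Pa = 5950 kPa.

ΔP ≈ 5950 kPa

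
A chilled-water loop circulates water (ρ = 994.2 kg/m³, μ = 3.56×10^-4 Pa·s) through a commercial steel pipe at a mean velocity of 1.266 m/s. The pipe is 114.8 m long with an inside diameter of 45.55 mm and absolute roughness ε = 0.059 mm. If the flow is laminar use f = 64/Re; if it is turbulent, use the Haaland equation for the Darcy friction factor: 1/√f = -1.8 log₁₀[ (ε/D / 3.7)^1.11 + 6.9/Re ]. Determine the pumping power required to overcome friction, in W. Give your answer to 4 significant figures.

Reynolds number Re = ρVD/μ = 994.2 · 1.266 · 0.04555 / 0.000356 = 1.61e+05.
Re > 4000 → turbulent. Relative roughness ε/D = 5.9e-05/0.04555 = 0.0013. Haaland: 1/√f = -1.8 log₁₀[(0.0013/3.7)^1.11 + 6.9/1.61e+05] = -1.8 log₁₀[0.000146 + 4.28e-05] = 6.703, so f = 0.02225.
Darcy-Weisbach: ΔP = f(L/D)(ρV²/2) = 0.02225·(114.8/0.04555)·(994.2·1.266²/2) = 0.02225·2520·796.7 = 4.469e+04 Pa.
Q = V·A = 1.266·0.00163 = 0.002063 m³/s.
Pumping power P = QΔP = 0.002063·4.469e+04 = 92.186 W = 92.19 W.

P ≈ 92.19 W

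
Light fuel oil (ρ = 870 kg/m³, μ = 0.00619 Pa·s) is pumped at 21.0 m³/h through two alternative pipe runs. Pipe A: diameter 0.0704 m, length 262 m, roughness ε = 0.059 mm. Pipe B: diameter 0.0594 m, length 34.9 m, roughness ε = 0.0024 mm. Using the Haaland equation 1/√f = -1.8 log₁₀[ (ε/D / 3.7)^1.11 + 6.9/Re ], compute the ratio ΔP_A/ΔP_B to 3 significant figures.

ΔP_A/ΔP_B ≈ 3.51

Pipe A: V = Q/A = 0.005833/0.003893 = 1.499 m/s; Re = 1.483e+04; ε/D = 0.000838; Haaland → f = 0.02912; ΔP_A = f(L/D)(ρV²/2) = 1.059e+05 Pa.
Pipe B: V = Q/A = 0.005833/0.002771 = 2.105 m/s; Re = 1.757e+04; ε/D = 4.04e-05; Haaland → f = 0.02666; ΔP_B = f(L/D)(ρV²/2) = 3.019e+04 Pa.
ΔP_A/ΔP_B = 1.059e+05/3.019e+04 = 3.51.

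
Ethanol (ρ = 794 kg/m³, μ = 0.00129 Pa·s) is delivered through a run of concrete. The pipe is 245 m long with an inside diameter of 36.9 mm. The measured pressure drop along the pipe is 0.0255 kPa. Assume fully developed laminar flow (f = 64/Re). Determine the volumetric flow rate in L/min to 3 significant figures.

For laminar flow, f = 64/Re with Re = ρVD/μ, so Darcy-Weisbach reduces to ΔP = 32μLV/D². Solving for V: V = ΔP·D²/(32μL) = 25.5·(0.0369)²/(32·0.00129·245) = 0.003433 m/s.
Check: Re = ρVD/μ = 794·0.003433·0.0369/0.00129 = 77.97 < 2300, so the laminar assumption holds.
Q = V·A = 0.003433·(π/4·0.0369²) = 3.671e-06 m³/s = 0.220 L/min.

Q ≈ 0.220 L/min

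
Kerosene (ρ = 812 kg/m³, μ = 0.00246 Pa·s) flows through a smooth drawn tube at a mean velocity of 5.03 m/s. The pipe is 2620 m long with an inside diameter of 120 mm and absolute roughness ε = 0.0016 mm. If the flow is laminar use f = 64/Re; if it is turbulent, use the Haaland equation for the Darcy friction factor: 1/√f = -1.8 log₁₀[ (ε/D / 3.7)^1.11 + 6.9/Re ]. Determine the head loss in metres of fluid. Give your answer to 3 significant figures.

h_f ≈ 439 m

Reynolds number Re = ρVD/μ = 812 · 5.03 · 0.12 / 0.00246 = 1.992e+05.
Re > 4000 → turbulent. Relative roughness ε/D = 1.6e-06/0.12 = 1.33e-05. Haaland: 1/√f = -1.8 log₁₀[(1.33e-05/3.7)^1.11 + 6.9/1.992e+05] = -1.8 log₁₀[9.08e-07 + 3.46e-05] = 8.009, so f = 0.01559.
Darcy-Weisbach: ΔP = f(L/D)(ρV²/2) = 0.01559·(2620/0.12)·(812·5.03²/2) = 0.01559·2.183e+04·1.027e+04 = 3.497e+06 Pa.
Head loss h_f = ΔP/(ρg) = 3.497e+06/(812·9.81) = 439 m.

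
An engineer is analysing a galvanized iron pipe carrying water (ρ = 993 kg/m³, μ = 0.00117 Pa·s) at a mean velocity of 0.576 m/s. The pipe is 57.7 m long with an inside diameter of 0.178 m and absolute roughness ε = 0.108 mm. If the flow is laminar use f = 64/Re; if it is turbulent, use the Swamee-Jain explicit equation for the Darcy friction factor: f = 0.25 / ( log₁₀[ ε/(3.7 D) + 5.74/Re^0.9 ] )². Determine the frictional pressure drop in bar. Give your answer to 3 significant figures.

Reynolds number Re = ρVD/μ = 993 · 0.576 · 0.178 / 0.00117 = 8.702e+04.
Re > 4000 → turbulent. Relative roughness ε/D = 0.000108/0.178 = 0.000607. Swamee-Jain: f = 0.25/(log₁₀[0.000607/3.7 + 5.74/8.702e+04^0.9])² = 0.25/(log₁₀[0.000164 + 0.000206])² = 0.25/(-3.432)² = 0.02122.
Darcy-Weisbach: ΔP = f(L/D)(ρV²/2) = 0.02122·(57.7/0.178)·(993·0.576²/2) = 0.02122·324.2·164.7 = 1133 Pa.
ΔP = 1133 Pa = 0.0113 bar.

ΔP ≈ 0.0113 bar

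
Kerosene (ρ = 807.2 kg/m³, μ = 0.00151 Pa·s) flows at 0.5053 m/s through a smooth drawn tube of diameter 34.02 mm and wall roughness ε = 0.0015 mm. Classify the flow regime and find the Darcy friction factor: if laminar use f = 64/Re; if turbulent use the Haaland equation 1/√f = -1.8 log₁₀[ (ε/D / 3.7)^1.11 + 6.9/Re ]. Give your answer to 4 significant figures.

Re = ρVD/μ = 807.2·0.5053·0.03402/0.00151 = 9189.
Re > 4000 → turbulent. ε/D = 1.5e-06/0.03402 = 4.41e-05; Haaland: 1/√f = -1.8 log₁₀[3.42e-06 + 0.000751] = 5.62, so f = 0.03166.

f ≈ 0.03166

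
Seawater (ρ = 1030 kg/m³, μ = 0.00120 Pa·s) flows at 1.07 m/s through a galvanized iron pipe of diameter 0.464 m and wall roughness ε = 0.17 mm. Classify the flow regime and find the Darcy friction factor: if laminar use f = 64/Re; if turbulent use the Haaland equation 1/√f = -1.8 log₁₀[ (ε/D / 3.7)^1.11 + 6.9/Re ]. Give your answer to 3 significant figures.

f ≈ 0.0168

Re = ρVD/μ = 1030·1.07·0.464/0.0012 = 4.261e+05.
Re > 4000 → turbulent. ε/D = 0.00017/0.464 = 0.000366; Haaland: 1/√f = -1.8 log₁₀[3.59e-05 + 1.62e-05] = 7.71, so f = 0.01682.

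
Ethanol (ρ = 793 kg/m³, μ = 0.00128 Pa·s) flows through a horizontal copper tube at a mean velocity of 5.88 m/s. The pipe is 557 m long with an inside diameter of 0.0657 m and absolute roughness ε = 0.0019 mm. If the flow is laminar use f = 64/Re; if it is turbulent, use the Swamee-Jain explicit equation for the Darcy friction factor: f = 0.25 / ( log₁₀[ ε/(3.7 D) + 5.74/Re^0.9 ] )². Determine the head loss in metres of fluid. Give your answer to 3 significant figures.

Reynolds number Re = ρVD/μ = 793 · 5.88 · 0.0657 / 0.00128 = 2.393e+05.
Re > 4000 → turbulent. Relative roughness ε/D = 1.9e-06/0.0657 = 2.89e-05. Swamee-Jain: f = 0.25/(log₁₀[2.89e-05/3.7 + 5.74/2.393e+05^0.9])² = 0.25/(log₁₀[7.82e-06 + 8.28e-05])² = 0.25/(-4.043)² = 0.01529.
Darcy-Weisbach: ΔP = f(L/D)(ρV²/2) = 0.01529·(557/0.0657)·(793·5.88²/2) = 0.01529·8478·1.371e+04 = 1.778e+06 Pa.
Head loss h_f = ΔP/(ρg) = 1.778e+06/(793·9.81) = 228 m.

h_f ≈ 228 m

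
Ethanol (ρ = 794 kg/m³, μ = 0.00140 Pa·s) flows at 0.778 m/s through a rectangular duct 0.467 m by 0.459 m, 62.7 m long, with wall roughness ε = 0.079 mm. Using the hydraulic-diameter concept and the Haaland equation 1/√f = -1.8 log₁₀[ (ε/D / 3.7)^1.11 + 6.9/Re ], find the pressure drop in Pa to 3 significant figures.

ΔP ≈ 541 Pa

Hydraulic diameter D_h = 4A/P = 4·(0.467·0.459)/(2·(0.467+0.459)) = 0.8574/1.852 = 0.463 m.
Re = ρVD_h/μ = 794·0.778·0.463/0.0014 = 2.043e+05.
ε/D_h = 7.9e-05/0.463 = 0.000171; Haaland gives 1/√f = -1.8 log₁₀[1.54e-05+3.38e-05] = 7.755, so f = 0.01663.
ΔP = f(L/D_h)(ρV²/2) = 0.01663·62.7/0.463·240.3 = 541.1 Pa.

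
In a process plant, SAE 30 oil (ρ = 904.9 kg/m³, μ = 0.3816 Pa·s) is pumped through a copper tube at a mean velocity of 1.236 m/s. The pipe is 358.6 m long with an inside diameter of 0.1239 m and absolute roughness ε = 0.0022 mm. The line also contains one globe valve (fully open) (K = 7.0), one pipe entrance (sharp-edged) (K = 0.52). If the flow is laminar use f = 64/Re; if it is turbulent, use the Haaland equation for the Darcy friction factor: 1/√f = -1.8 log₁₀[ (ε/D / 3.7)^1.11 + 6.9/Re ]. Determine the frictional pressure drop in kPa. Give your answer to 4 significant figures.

ΔP ≈ 357.8 kPa

Reynolds number Re = ρVD/μ = 904.9 · 1.236 · 0.1239 / 0.382 = 363.1.
Re < 2300 → laminar flow, so f = 64/Re = 64/363.1 = 0.1762 (the turbulent correlation is not needed).
Total minor-loss coefficient ΣK = 1·7 + 1·0.52 = 7.52.
ΔP = [f·L/D + ΣK]·(ρV²/2) = [0.1762·358.6/0.1239 + 7.52]·(904.9·1.236²/2) = [510.1 + 7.52]·691.2 = 3.578e+05 Pa.
ΔP = 3.578e+05 Pa = 357.8 kPa.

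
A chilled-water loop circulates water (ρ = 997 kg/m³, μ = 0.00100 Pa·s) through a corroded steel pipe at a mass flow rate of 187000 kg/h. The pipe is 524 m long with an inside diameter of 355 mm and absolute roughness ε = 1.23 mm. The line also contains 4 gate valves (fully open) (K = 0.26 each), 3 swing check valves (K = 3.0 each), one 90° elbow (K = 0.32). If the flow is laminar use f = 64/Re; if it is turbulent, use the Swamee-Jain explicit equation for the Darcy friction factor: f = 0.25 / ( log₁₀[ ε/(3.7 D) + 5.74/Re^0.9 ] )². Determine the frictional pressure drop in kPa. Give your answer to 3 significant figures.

ṁ = 187000 kg/h = 187000/3600 = 51.94 kg/s.
A = πD²/4 = π(0.355)²/4 = 0.09898 m²; mean velocity V = ṁ/(ρA) = 51.94/(997 · 0.09898) = 0.5264 m/s.
Reynolds number Re = ρVD/μ = 997 · 0.5264 · 0.355 / 0.001 = 1.863e+05.
Re > 4000 → turbulent. Relative roughness ε/D = 0.00123/0.355 = 0.00346. Swamee-Jain: f = 0.25/(log₁₀[0.00346/3.7 + 5.74/1.863e+05^0.9])² = 0.25/(log₁₀[0.000936 + 0.000104])² = 0.25/(-2.983)² = 0.0281.
Total minor-loss coefficient ΣK = 4·0.26 + 3·3 + 1·0.32 = 10.4.
ΔP = [f·L/D + ΣK]·(ρV²/2) = [0.0281·524/0.355 + 10.4]·(997·0.5264²/2) = [41.47 + 10.4]·138.1 = 7159 Pa.
ΔP = 7159 Pa = 7.16 kPa.

ΔP ≈ 7.16 kPa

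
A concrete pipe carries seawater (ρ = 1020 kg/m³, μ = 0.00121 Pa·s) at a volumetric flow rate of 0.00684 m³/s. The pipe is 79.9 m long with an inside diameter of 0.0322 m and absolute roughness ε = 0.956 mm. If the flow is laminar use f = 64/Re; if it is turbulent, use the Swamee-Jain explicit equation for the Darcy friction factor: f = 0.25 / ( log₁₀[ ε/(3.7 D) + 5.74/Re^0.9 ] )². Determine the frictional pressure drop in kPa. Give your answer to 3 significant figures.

Cross-sectional area A = πD²/4 = π(0.0322)²/4 = 0.0008143 m²; mean velocity V = Q/A = 0.00684/0.0008143 = 8.4 m/s.
Reynolds number Re = ρVD/μ = 1020 · 8.4 · 0.0322 / 0.00121 = 2.28e+05.
Re > 4000 → turbulent. Relative roughness ε/D = 0.000956/0.0322 = 0.0297. Swamee-Jain: f = 0.25/(log₁₀[0.0297/3.7 + 5.74/2.28e+05^0.9])² = 0.25/(log₁₀[0.00802 + 8.65e-05])² = 0.25/(-2.091)² = 0.05718.
Darcy-Weisbach: ΔP = f(L/D)(ρV²/2) = 0.05718·(79.9/0.0322)·(1020·8.4²/2) = 0.05718·2481·3.598e+04 = 5.105e+06 Pa.
ΔP = 5.105e+06 Pa = 5110 kPa.

ΔP ≈ 5110 kPa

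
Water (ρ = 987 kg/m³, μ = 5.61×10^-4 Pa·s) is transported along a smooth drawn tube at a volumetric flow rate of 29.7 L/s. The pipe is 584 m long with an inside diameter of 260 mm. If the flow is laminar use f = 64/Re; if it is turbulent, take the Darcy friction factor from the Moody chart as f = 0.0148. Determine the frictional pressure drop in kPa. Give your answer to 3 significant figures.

ΔP ≈ 5.13 kPa

Q = 29.7 L/s = 29.7/1000 = 0.0297 m³/s.
Cross-sectional area A = πD²/4 = π(0.26)²/4 = 0.05309 m²; mean velocity V = Q/A = 0.0297/0.05309 = 0.5594 m/s.
Reynolds number Re = ρVD/μ = 987 · 0.5594 · 0.26 / 0.000561 = 2.559e+05.
Re > 4000 → turbulent; use the Moody-chart value f = 0.0148.
Darcy-Weisbach: ΔP = f(L/D)(ρV²/2) = 0.0148·(584/0.26)·(987·0.5594²/2) = 0.0148·2246·154.4 = 5134 Pa.
ΔP = 5134 Pa = 5.13 kPa.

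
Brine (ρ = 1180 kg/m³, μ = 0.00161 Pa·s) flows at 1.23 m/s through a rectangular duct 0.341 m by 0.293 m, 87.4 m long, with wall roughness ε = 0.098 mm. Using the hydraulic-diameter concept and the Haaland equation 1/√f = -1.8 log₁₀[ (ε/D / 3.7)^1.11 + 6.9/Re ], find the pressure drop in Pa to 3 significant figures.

Hydraulic diameter D_h = 4A/P = 4·(0.341·0.293)/(2·(0.341+0.293)) = 0.3997/1.268 = 0.3152 m.
Re = ρVD_h/μ = 1180·1.23·0.3152/0.00161 = 2.841e+05.
ε/D_h = 9.8e-05/0.3152 = 0.000311; Haaland gives 1/√f = -1.8 log₁₀[2.99e-05+2.43e-05] = 7.679, so f = 0.01696.
ΔP = f(L/D_h)(ρV²/2) = 0.01696·87.4/0.3152·892.6 = 4198 Pa.

ΔP ≈ 4200 Pa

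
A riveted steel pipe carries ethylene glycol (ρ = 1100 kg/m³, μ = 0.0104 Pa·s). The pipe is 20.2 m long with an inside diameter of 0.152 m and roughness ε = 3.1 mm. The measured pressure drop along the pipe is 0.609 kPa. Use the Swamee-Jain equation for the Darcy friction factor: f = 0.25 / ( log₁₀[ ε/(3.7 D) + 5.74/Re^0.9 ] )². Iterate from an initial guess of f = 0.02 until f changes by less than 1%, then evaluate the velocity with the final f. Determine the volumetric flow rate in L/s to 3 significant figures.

Q ≈ 7.00 L/s

Rearranging Darcy-Weisbach: V = √(2·ΔP·D/(f·L·ρ)). With ε/D = 0.0031/0.152 = 0.0204, iterate starting from f = 0.02:
  f = 0.02 → V = √(2·609·0.152/(0.02·20.2·1100)) = 0.6454 m/s; Re = ρVD/μ = 1.038e+04; f → 0.05355
  f = 0.05355 → V = 0.3945 m/s; Re = 6342; f → 0.05592
  f = 0.05592 → V = 0.386 m/s; Re = 6206; f → 0.05605
Converged (Δf/f < 1%). With the final f = 0.05605: V = √(2·609·0.152/(0.05605·20.2·1100)) = 0.3856 m/s.
Q = V·A = 0.3856·(π/4·0.152²) = 0.006996 m³/s = 7.00 L/s.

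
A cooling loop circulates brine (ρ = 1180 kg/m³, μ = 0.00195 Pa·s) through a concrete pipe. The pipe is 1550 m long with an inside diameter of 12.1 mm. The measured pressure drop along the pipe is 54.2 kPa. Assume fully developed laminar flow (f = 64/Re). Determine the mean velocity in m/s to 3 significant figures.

For laminar flow, f = 64/Re with Re = ρVD/μ, so Darcy-Weisbach reduces to ΔP = 32μLV/D². Solving for V: V = ΔP·D²/(32μL) = 5.42e+04·(0.0121)²/(32·0.00195·1550) = 0.08205 m/s.
Check: Re = ρVD/μ = 1180·0.08205·0.0121/0.00195 = 600.7 < 2300, so the laminar assumption holds.

V ≈ 0.0820 m/s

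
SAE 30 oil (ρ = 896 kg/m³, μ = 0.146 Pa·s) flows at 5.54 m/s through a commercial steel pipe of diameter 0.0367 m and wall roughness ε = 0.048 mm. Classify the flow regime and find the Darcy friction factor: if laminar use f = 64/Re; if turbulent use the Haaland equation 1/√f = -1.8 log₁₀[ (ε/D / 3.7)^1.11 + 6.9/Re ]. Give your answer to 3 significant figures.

Re = ρVD/μ = 896·5.54·0.0367/0.146 = 1248.
Re < 2300 → laminar, so f = 64/Re = 0.05129 (roughness is irrelevant in laminar flow).

f ≈ 0.0513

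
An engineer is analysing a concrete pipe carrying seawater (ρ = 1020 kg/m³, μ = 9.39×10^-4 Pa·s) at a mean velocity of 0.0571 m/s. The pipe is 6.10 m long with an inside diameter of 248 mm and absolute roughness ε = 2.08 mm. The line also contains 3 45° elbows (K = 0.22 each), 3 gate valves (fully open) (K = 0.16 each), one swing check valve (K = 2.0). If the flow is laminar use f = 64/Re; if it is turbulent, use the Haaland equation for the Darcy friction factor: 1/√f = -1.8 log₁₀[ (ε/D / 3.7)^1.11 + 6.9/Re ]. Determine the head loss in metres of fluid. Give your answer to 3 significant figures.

h_f ≈ 6.83×10^-4 m

Reynolds number Re = ρVD/μ = 1020 · 0.0571 · 0.248 / 0.000939 = 1.538e+04.
Re > 4000 → turbulent. Relative roughness ε/D = 0.00208/0.248 = 0.00839. Haaland: 1/√f = -1.8 log₁₀[(0.00839/3.7)^1.11 + 6.9/1.538e+04] = -1.8 log₁₀[0.00116 + 0.000449] = 5.028, so f = 0.03955.
Total minor-loss coefficient ΣK = 3·0.22 + 3·0.16 + 1·2 = 3.14.
ΔP = [f·L/D + ΣK]·(ρV²/2) = [0.03955·6.1/0.248 + 3.14]·(1020·0.0571²/2) = [0.9728 + 3.14]·1.663 = 6.839 Pa.
Head loss h_f = ΔP/(ρg) = 6.839/(1020·9.81) = 6.83×10^-4 m.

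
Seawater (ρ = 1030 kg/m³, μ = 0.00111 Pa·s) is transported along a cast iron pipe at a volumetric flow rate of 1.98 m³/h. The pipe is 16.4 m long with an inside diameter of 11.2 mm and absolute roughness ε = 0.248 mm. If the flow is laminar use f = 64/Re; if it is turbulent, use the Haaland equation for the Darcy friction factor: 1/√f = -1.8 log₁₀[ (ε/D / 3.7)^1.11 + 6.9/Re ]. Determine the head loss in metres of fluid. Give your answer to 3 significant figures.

Q = 1.98 m³/h = 1.98/3600 = 0.00055 m³/s.
Cross-sectional area A = πD²/4 = π(0.0112)²/4 = 9.852e-05 m²; mean velocity V = Q/A = 0.00055/9.852e-05 = 5.583 m/s.
Reynolds number Re = ρVD/μ = 1030 · 5.583 · 0.0112 / 0.00111 = 5.802e+04.
Re > 4000 → turbulent. Relative roughness ε/D = 0.000248/0.0112 = 0.0221. Haaland: 1/√f = -1.8 log₁₀[(0.0221/3.7)^1.11 + 6.9/5.802e+04] = -1.8 log₁₀[0.00341 + 0.000119] = 4.415, so f = 0.05131.
Darcy-Weisbach: ΔP = f(L/D)(ρV²/2) = 0.05131·(16.4/0.0112)·(1030·5.583²/2) = 0.05131·1464·1.605e+04 = 1.206e+06 Pa.
Head loss h_f = ΔP/(ρg) = 1.206e+06/(1030·9.81) = 119 m.

h_f ≈ 119 m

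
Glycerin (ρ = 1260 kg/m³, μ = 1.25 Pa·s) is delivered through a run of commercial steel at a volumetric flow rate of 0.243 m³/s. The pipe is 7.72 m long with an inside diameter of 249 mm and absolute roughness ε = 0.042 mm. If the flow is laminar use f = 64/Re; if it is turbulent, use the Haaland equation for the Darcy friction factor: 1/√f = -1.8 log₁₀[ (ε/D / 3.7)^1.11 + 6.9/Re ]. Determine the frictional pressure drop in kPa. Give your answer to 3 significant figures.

Cross-sectional area A = πD²/4 = π(0.249)²/4 = 0.0487 m²; mean velocity V = Q/A = 0.243/0.0487 = 4.99 m/s.
Reynolds number Re = ρVD/μ = 1260 · 4.99 · 0.249 / 1.25 = 1252.
Re < 2300 → laminar flow, so f = 64/Re = 64/1252 = 0.0511 (the turbulent correlation is not needed).
Darcy-Weisbach: ΔP = f(L/D)(ρV²/2) = 0.0511·(7.72/0.249)·(1260·4.99²/2) = 0.0511·31·1.569e+04 = 2.485e+04 Pa.
ΔP = 2.485e+04 Pa = 24.9 kPa.

ΔP ≈ 24.9 kPa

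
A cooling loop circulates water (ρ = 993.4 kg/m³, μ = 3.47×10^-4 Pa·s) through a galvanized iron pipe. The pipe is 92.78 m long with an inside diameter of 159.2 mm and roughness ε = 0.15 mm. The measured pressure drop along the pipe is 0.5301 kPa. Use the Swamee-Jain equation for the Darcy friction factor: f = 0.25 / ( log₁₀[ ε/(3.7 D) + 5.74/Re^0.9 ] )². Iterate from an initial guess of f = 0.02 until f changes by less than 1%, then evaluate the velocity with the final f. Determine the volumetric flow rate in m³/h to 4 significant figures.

Q ≈ 20.87 m³/h

Rearranging Darcy-Weisbach: V = √(2·ΔP·D/(f·L·ρ)). With ε/D = 0.00015/0.1592 = 0.000942, iterate starting from f = 0.02:
  f = 0.02 → V = √(2·530.1·0.1592/(0.02·92.78·993.4)) = 0.3026 m/s; Re = ρVD/μ = 1.379e+05; f → 0.02152
  f = 0.02152 → V = 0.2917 m/s; Re = 1.329e+05; f → 0.02158
Converged (Δf/f < 1%). With the final f = 0.02158: V = √(2·530.1·0.1592/(0.02158·92.78·993.4)) = 0.2913 m/s.
Q = V·A = 0.2913·(π/4·0.1592²) = 0.005798 m³/s = 20.87 m³/h.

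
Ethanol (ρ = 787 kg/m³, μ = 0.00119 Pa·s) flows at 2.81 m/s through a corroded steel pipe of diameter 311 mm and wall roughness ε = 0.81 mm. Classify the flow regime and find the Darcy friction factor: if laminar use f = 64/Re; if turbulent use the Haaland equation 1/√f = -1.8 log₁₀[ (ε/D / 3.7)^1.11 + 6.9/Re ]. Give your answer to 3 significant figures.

f ≈ 0.0254

Re = ρVD/μ = 787·2.81·0.311/0.00119 = 5.78e+05.
Re > 4000 → turbulent. ε/D = 0.00081/0.311 = 0.0026; Haaland: 1/√f = -1.8 log₁₀[0.000317 + 1.19e-05] = 6.27, so f = 0.02544.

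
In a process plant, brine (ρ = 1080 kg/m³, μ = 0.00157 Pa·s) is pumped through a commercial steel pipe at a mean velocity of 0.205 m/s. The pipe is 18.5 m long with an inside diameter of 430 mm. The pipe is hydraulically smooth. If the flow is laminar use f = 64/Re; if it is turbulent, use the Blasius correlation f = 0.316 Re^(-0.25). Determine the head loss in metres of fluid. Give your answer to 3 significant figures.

h_f ≈ 0.00186 m

Reynolds number Re = ρVD/μ = 1080 · 0.205 · 0.43 / 0.00157 = 6.064e+04.
Re > 4000 → turbulent. Smooth-pipe (Blasius): f = 0.316 Re^(-0.25) = 0.316/(6.064e+04)^0.25 = 0.02014.
Darcy-Weisbach: ΔP = f(L/D)(ρV²/2) = 0.02014·(18.5/0.43)·(1080·0.205²/2) = 0.02014·43.02·22.69 = 19.66 Pa.
Head loss h_f = ΔP/(ρg) = 19.66/(1080·9.81) = 0.00186 m.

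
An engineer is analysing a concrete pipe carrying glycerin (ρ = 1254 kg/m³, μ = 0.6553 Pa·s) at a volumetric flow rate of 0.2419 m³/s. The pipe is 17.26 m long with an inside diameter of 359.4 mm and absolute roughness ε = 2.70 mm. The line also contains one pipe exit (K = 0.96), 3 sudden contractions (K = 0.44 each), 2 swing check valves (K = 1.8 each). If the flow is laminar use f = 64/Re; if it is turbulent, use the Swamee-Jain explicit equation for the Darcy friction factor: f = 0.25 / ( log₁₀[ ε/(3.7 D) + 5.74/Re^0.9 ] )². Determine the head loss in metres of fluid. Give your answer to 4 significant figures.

h_f ≈ 2.247 m

Cross-sectional area A = πD²/4 = π(0.3594)²/4 = 0.1014 m²; mean velocity V = Q/A = 0.2419/0.1014 = 2.384 m/s.
Reynolds number Re = ρVD/μ = 1254 · 2.384 · 0.3594 / 0.655 = 1640.
Re < 2300 → laminar flow, so f = 64/Re = 64/1640 = 0.03903 (the turbulent correlation is not needed).
Total minor-loss coefficient ΣK = 1·0.96 + 3·0.44 + 2·1.8 = 5.88.
ΔP = [f·L/D + ΣK]·(ρV²/2) = [0.03903·17.26/0.3594 + 5.88]·(1254·2.384²/2) = [1.874 + 5.88]·3565 = 2.764e+04 Pa.
Head loss h_f = ΔP/(ρg) = 2.764e+04/(1254·9.81) = 2.247 m.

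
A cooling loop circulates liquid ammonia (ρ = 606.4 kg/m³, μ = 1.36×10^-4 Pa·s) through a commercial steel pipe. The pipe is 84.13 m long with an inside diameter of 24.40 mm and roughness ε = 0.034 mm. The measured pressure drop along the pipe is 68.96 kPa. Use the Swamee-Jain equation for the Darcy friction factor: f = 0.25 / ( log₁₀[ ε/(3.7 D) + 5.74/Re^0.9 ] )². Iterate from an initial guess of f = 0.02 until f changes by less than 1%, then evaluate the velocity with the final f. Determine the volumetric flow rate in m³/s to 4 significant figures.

Q ≈ 7.970×10^-4 m³/s

Rearranging Darcy-Weisbach: V = √(2·ΔP·D/(f·L·ρ)). With ε/D = 3.4e-05/0.0244 = 0.00139, iterate starting from f = 0.02:
  f = 0.02 → V = √(2·6.896e+04·0.0244/(0.02·84.13·606.4)) = 1.816 m/s; Re = ρVD/μ = 1.976e+05; f → 0.02264
  f = 0.02264 → V = 1.707 m/s; Re = 1.857e+05; f → 0.02271
Converged (Δf/f < 1%). With the final f = 0.02271: V = √(2·6.896e+04·0.0244/(0.02271·84.13·606.4)) = 1.704 m/s.
Q = V·A = 1.704·(π/4·0.0244²) = 0.000797 m³/s = 7.970×10^-4 m³/s.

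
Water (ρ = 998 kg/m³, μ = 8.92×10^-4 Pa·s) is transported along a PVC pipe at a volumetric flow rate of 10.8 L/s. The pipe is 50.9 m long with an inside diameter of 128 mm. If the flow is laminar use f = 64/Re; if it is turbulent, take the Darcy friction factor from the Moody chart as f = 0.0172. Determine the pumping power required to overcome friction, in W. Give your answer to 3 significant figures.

P ≈ 26.0 W

Q = 10.8 L/s = 10.8/1000 = 0.0108 m³/s.
Cross-sectional area A = πD²/4 = π(0.128)²/4 = 0.01287 m²; mean velocity V = Q/A = 0.0108/0.01287 = 0.8393 m/s.
Reynolds number Re = ρVD/μ = 998 · 0.8393 · 0.128 / 0.000892 = 1.202e+05.
Re > 4000 → turbulent; use the Moody-chart value f = 0.0172.
Darcy-Weisbach: ΔP = f(L/D)(ρV²/2) = 0.0172·(50.9/0.128)·(998·0.8393²/2) = 0.0172·397.7·351.5 = 2404 Pa.
Pumping power P = QΔP = 0.0108·2404 = 25.97 W = 26.0 W.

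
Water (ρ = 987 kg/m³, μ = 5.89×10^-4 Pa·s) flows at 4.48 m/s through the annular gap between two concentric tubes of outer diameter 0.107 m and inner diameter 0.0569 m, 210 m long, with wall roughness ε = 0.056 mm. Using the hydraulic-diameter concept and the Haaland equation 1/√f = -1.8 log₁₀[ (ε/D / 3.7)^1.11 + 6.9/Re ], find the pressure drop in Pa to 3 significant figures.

Hydraulic diameter D_h = 4A/P = D_o - D_i = 0.107 - 0.0569 = 0.0501 m.
Re = ρVD_h/μ = 987·4.48·0.0501/0.000589 = 3.761e+05.
ε/D_h = 5.6e-05/0.0501 = 0.00112; Haaland gives 1/√f = -1.8 log₁₀[0.000124+1.83e-05] = 6.925, so f = 0.02085.
ΔP = f(L/D_h)(ρV²/2) = 0.02085·210/0.0501·9905 = 8.658e+05 Pa.

ΔP ≈ 866000 Pa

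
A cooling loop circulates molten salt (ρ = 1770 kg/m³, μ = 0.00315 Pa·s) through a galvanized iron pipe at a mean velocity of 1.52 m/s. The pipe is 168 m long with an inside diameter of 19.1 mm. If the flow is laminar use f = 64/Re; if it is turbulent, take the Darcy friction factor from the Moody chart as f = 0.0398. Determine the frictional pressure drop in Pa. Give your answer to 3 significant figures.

ΔP ≈ 716000 Pa

Reynolds number Re = ρVD/μ = 1770 · 1.52 · 0.0191 / 0.00315 = 1.631e+04.
Re > 4000 → turbulent; use the Moody-chart value f = 0.0398.
Darcy-Weisbach: ΔP = f(L/D)(ρV²/2) = 0.0398·(168/0.0191)·(1770·1.52²/2) = 0.0398·8796·2045 = 7.158e+05 Pa.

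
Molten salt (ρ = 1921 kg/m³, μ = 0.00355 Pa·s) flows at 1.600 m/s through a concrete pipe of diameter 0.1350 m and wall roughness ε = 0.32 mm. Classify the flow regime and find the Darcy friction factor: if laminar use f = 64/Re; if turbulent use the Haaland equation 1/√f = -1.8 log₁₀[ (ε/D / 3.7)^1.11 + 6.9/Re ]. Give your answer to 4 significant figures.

f ≈ 0.02574

Re = ρVD/μ = 1921·1.6·0.135/0.00355 = 1.169e+05.
Re > 4000 → turbulent. ε/D = 0.00032/0.135 = 0.00237; Haaland: 1/√f = -1.8 log₁₀[0.000285 + 5.9e-05] = 6.233, so f = 0.02574.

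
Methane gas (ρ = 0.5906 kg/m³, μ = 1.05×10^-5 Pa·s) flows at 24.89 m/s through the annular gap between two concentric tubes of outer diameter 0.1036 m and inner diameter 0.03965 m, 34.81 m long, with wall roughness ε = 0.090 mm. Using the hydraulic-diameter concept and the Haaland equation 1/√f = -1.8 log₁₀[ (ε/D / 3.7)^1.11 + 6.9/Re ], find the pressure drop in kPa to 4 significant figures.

ΔP ≈ 2.339 kPa

Hydraulic diameter D_h = 4A/P = D_o - D_i = 0.1036 - 0.03965 = 0.06395 m.
Re = ρVD_h/μ = 0.5906·24.89·0.06395/1.05e-05 = 8.953e+04.
ε/D_h = 9e-05/0.06395 = 0.00141; Haaland gives 1/√f = -1.8 log₁₀[0.00016+7.71e-05] = 6.525, so f = 0.02349.
ΔP = f(L/D_h)(ρV²/2) = 0.02349·34.81/0.06395·182.9 = 2339 Pa.
ΔP = 2.339 kPa.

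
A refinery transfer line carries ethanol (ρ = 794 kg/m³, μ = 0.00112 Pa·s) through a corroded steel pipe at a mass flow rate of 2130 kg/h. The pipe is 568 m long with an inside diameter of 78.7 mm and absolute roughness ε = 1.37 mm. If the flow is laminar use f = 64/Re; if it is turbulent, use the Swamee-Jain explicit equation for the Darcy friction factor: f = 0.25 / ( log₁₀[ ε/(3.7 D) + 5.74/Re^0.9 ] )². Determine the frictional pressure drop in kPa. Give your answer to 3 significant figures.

ṁ = 2130 kg/h = 2130/3600 = 0.5917 kg/s.
A = πD²/4 = π(0.0787)²/4 = 0.004865 m²; mean velocity V = ṁ/(ρA) = 0.5917/(794 · 0.004865) = 0.1532 m/s.
Reynolds number Re = ρVD/μ = 794 · 0.1532 · 0.0787 / 0.00112 = 8547.
Re > 4000 → turbulent. Relative roughness ε/D = 0.00137/0.0787 = 0.0174. Swamee-Jain: f = 0.25/(log₁₀[0.0174/3.7 + 5.74/8547^0.9])² = 0.25/(log₁₀[0.0047 + 0.00166])² = 0.25/(-2.196)² = 0.05183.
Darcy-Weisbach: ΔP = f(L/D)(ρV²/2) = 0.05183·(568/0.0787)·(794·0.1532²/2) = 0.05183·7217·9.316 = 3485 Pa.
ΔP = 3485 Pa = 3.49 kPa.

ΔP ≈ 3.49 kPa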